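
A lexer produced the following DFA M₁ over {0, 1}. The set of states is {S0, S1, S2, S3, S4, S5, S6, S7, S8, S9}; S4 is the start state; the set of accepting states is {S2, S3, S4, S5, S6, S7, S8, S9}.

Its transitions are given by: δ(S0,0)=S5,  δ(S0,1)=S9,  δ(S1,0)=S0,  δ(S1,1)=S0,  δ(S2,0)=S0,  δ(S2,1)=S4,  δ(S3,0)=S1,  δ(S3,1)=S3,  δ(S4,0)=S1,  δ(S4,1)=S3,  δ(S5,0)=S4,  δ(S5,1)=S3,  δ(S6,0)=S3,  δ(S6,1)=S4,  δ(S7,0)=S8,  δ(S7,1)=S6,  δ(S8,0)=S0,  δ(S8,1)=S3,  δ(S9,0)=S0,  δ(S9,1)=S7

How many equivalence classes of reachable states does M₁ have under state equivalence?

Reachable states from the start: {S0,S1,S3,S4,S5,S6,S7,S8,S9}. Unreachable: {S2} — drop them.
P0 = {S3,S4,S5,S6,S7,S8,S9} | {S0,S1}.
Refine {S3,S4,S5,S6,S7,S8,S9} on symbol 0: members go to different blocks, giving {S3,S4,S8,S9} and {S5,S6,S7}.
On input 1, block {S3,S4,S8,S9} splits into {S3,S4,S8} and {S9}.
On input 0, block {S0,S1} splits into {S0} and {S1}.
On input 0, block {S3,S4,S8} splits into {S3,S4} and {S8}.
Refine {S5,S6,S7} on symbol 0: members go to different blocks, giving {S5,S6} and {S7}.
No further refinement is possible. Final partition (7 blocks): {S3,S4} | {S0} | {S5,S6} | {S9} | {S1} | {S8} | {S7}.

7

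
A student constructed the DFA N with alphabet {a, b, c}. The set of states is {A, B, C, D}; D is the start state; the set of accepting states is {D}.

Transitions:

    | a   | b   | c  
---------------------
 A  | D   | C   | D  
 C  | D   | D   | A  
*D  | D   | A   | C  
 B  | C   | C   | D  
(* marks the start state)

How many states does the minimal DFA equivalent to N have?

States {B} cannot be reached from the start state, so discard them.
Start with accepting vs non-accepting: {D} | {A,C}.
Split {A,C} by δ(·,b) → {A} and {C}.
No further refinement is possible. Final partition (3 blocks): {D} | {A} | {C}.

3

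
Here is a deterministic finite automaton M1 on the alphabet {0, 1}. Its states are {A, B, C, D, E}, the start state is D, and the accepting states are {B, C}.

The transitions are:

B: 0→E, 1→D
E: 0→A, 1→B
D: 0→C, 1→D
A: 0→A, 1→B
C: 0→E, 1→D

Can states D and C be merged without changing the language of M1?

All states are reachable from the start state.
Start with accepting vs non-accepting: {B,C} | {A,D,E}.
Refine {A,D,E} on symbol 0: members go to different blocks, giving {A,E} and {D}.
The partition is now stable with 3 blocks: {B,C} | {A,E} | {D}.
D and C end up in different blocks, so they are distinguishable. For instance, the string 'ε' is accepted from only C.

No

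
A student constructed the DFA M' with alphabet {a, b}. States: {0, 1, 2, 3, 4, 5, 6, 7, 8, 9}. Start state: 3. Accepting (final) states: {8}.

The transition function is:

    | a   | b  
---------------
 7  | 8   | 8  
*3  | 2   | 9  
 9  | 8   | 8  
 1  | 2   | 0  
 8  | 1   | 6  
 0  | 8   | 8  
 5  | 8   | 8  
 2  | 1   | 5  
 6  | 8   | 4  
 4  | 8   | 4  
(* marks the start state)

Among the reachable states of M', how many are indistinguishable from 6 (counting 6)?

First remove the unreachable states {7}; 9 states remain.
P0 = {8} | {0,1,2,3,4,5,6,9}.
Refine {0,1,2,3,4,5,6,9} on symbol a: members go to different blocks, giving {0,4,5,6,9} and {1,2,3}.
Refine {0,4,5,6,9} on symbol b: members go to different blocks, giving {0,5,9} and {4,6}.
Stable partition: {8} | {0,5,9} | {1,2,3} | {4,6} — 4 equivalence classes.
The equivalence class containing 6 is {4,6}, of size 2.

2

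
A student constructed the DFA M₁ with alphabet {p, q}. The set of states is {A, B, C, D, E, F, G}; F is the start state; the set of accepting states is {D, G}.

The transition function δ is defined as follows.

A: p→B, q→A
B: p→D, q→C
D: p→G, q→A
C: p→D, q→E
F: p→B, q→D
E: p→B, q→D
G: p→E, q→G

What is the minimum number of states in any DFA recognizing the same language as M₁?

Every state is reachable, so we keep all 7.
Initial partition by acceptance: {D,G} | {A,B,C,E,F}.
Refine {D,G} on symbol p: members go to different blocks, giving {D} and {G}.
Refine {A,B,C,E,F} on symbol p: members go to different blocks, giving {A,E,F} and {B,C}.
Refine {A,E,F} on symbol q: members go to different blocks, giving {E,F} and {A}.
Split {B,C} by δ(·,q) → {B} and {C}.
Stable partition: {D} | {E,F} | {G} | {B} | {A} | {C} — 6 equivalence classes.

6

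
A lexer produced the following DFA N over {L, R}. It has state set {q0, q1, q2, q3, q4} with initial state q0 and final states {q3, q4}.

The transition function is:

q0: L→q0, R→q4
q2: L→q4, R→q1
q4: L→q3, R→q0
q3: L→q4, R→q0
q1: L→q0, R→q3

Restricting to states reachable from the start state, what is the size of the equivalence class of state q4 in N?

2

First remove the unreachable states {q1,q2}; 3 states remain.
Start with accepting vs non-accepting: {q3,q4} | {q0}.
The partition is now stable with 2 blocks: {q3,q4} | {q0}.
State q4 belongs to the block {q3,q4}, which has 2 states.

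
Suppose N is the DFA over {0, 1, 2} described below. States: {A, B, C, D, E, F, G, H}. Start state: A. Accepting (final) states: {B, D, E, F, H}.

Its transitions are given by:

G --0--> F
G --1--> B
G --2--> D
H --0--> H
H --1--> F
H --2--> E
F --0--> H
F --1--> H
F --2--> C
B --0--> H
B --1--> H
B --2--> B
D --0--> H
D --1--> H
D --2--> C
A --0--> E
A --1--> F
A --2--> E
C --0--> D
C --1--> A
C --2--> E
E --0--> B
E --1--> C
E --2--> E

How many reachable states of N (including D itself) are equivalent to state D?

2

States {G} cannot be reached from the start state, so discard them.
P0 = {B,D,E,F,H} | {A,C}.
Refine {B,D,E,F,H} on symbol 1: members go to different blocks, giving {B,D,F,H} and {E}.
Split {B,D,F,H} by δ(·,2) → {D,F} and {B} and {H}.
Refine {A,C} on symbol 0: members go to different blocks, giving {A} and {C}.
Stable partition: {D,F} | {A} | {E} | {B} | {H} | {C} — 6 equivalence classes.
The equivalence class containing D is {D,F}, of size 2.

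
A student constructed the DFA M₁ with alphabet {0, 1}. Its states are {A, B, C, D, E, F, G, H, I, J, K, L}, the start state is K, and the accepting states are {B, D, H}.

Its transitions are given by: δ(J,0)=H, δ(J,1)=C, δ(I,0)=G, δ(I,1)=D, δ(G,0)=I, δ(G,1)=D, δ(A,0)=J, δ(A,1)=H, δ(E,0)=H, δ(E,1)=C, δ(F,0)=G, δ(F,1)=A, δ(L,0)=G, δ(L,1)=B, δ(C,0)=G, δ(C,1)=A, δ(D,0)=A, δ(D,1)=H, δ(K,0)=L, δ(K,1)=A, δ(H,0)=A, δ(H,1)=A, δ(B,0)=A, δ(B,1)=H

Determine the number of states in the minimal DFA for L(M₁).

6

States {E,F} cannot be reached from the start state, so discard them.
P0 = {B,D,H} | {A,C,G,I,J,K,L}.
Refine {B,D,H} on symbol 1: members go to different blocks, giving {B,D} and {H}.
Refine {A,C,G,I,J,K,L} on symbol 0: members go to different blocks, giving {A,C,G,I,K,L} and {J}.
Refine {A,C,G,I,K,L} on symbol 0: members go to different blocks, giving {C,G,I,K,L} and {A}.
Refine {C,G,I,K,L} on symbol 1: members go to different blocks, giving {G,I,L} and {C,K}.
The partition is now stable with 6 blocks: {B,D} | {G,I,L} | {H} | {J} | {A} | {C,K}.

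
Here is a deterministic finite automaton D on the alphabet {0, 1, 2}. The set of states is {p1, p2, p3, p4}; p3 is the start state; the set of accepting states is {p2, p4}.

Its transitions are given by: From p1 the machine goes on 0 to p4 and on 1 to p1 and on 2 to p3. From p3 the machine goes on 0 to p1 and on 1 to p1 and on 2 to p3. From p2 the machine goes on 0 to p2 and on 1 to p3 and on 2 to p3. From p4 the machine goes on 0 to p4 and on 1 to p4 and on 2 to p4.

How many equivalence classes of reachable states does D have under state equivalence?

3

First remove the unreachable states {p2}; 3 states remain.
P0 = {p4} | {p1,p3}.
On input 0, block {p1,p3} splits into {p1} and {p3}.
No further refinement is possible. Final partition (3 blocks): {p4} | {p1} | {p3}.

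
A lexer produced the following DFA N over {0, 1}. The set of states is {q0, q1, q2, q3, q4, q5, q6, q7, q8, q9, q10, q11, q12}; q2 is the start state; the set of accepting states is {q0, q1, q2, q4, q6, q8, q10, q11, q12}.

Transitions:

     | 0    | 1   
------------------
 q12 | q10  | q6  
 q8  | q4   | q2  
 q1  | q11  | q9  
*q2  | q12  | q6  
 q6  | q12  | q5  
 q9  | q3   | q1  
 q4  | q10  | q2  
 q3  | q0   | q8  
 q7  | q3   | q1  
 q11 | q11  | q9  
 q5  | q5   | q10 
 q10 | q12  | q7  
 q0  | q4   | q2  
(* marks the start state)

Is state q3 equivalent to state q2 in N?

Initial partition by acceptance: {q0,q1,q2,q4,q6,q8,q10,q11,q12} | {q3,q5,q7,q9}.
On input 1, block {q0,q1,q2,q4,q6,q8,q10,q11,q12} splits into {q0,q2,q4,q8,q12} and {q1,q6,q10,q11}.
On input 0, block {q0,q2,q4,q8,q12} splits into {q0,q2,q8} and {q4,q12}.
On input 1, block {q0,q2,q8} splits into {q0,q8} and {q2}.
Split {q3,q5,q7,q9} by δ(·,0) → {q5,q7,q9} and {q3}.
Split {q5,q7,q9} by δ(·,0) → {q7,q9} and {q5}.
Refine {q1,q6,q10,q11} on symbol 0: members go to different blocks, giving {q1,q11} and {q6,q10}.
Split {q4,q12} by δ(·,1) → {q4} and {q12}.
Refine {q6,q10} on symbol 1: members go to different blocks, giving {q6} and {q10}.
Stable partition: {q0,q8} | {q7,q9} | {q1,q11} | {q4} | {q2} | {q3} | {q5} | {q6} | {q12} | {q10} — 10 equivalence classes.
q3 and q2 end up in different blocks, so they are distinguishable. For instance, the string 'ε' is accepted from only q2.

No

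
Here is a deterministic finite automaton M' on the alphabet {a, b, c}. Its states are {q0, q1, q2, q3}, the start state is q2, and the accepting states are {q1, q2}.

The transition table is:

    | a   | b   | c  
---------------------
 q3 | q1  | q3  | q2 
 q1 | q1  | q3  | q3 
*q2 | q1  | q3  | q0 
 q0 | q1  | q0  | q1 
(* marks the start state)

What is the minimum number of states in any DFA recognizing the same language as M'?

Start with accepting vs non-accepting: {q1,q2} | {q0,q3}.
No further refinement is possible. Final partition (2 blocks): {q1,q2} | {q0,q3}.

2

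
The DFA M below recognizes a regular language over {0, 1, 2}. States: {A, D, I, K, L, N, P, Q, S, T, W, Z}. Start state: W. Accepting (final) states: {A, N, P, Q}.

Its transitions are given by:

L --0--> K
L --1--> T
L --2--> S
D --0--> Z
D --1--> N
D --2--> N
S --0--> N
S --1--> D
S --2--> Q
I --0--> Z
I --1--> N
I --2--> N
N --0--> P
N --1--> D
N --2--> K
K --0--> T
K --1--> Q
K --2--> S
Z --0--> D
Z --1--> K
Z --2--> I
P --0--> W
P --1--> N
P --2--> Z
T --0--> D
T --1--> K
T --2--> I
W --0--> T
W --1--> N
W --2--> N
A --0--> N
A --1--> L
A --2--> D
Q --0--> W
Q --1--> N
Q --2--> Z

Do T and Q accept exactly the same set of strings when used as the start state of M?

States {A,L} cannot be reached from the start state, so discard them.
Start with accepting vs non-accepting: {N,P,Q} | {D,I,K,S,T,W,Z}.
Refine {N,P,Q} on symbol 0: members go to different blocks, giving {P,Q} and {N}.
Split {D,I,K,S,T,W,Z} by δ(·,0) → {D,I,K,T,W,Z} and {S}.
On input 1, block {D,I,K,T,W,Z} splits into {D,I,W} and {T,Z} and {K}.
Stable partition: {P,Q} | {D,I,W} | {N} | {S} | {T,Z} | {K} — 6 equivalence classes.
T and Q end up in different blocks, so they are distinguishable. For instance, the string 'ε' is accepted from only Q.

No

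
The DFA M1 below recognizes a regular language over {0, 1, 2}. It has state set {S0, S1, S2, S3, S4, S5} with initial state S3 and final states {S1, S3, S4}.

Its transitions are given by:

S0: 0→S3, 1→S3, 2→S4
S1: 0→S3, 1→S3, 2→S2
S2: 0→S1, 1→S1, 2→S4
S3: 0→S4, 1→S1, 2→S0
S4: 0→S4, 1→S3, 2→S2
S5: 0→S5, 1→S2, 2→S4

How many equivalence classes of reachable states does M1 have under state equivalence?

Reachable states from the start: {S0,S1,S2,S3,S4}. Unreachable: {S5} — drop them.
P0 = {S1,S3,S4} | {S0,S2}.
Stable partition: {S1,S3,S4} | {S0,S2} — 2 equivalence classes.

2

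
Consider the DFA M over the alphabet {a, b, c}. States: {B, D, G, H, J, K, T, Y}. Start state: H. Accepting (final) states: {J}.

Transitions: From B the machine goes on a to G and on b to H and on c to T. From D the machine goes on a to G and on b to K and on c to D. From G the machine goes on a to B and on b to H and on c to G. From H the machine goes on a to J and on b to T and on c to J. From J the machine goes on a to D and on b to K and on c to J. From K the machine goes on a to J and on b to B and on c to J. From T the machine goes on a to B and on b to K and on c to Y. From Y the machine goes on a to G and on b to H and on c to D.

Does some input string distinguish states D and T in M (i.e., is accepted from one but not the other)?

No

Every state is reachable, so we keep all 8.
Initial partition by acceptance: {J} | {B,D,G,H,K,T,Y}.
On input a, block {B,D,G,H,K,T,Y} splits into {B,D,G,T,Y} and {H,K}.
The partition is now stable with 3 blocks: {J} | {B,D,G,T,Y} | {H,K}.
D and T lie in the same block of the stable partition, so they are equivalent — no string distinguishes them.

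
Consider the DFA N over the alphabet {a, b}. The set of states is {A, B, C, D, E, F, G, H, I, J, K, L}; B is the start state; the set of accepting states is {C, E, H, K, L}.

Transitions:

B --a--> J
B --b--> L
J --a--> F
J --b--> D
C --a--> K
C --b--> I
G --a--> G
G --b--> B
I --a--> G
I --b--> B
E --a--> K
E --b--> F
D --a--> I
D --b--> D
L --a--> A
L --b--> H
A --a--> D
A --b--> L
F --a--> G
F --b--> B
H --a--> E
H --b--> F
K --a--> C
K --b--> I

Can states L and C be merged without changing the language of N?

No

Initial partition by acceptance: {C,E,H,K,L} | {A,B,D,F,G,I,J}.
Refine {C,E,H,K,L} on symbol a: members go to different blocks, giving {C,E,H,K} and {L}.
On input b, block {A,B,D,F,G,I,J} splits into {D,F,G,I,J} and {A,B}.
Refine {D,F,G,I,J} on symbol b: members go to different blocks, giving {F,G,I} and {D,J}.
Stable partition: {C,E,H,K} | {F,G,I} | {L} | {A,B} | {D,J} — 5 equivalence classes.
L and C end up in different blocks, so they are distinguishable. For instance, the string 'a' is accepted from only C.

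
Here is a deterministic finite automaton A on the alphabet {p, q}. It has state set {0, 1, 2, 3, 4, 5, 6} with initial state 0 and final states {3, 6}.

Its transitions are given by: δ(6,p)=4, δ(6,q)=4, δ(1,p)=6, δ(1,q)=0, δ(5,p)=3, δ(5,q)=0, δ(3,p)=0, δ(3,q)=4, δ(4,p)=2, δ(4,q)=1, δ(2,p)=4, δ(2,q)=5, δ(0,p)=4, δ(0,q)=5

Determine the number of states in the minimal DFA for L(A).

3

P0 = {3,6} | {0,1,2,4,5}.
On input p, block {0,1,2,4,5} splits into {0,2,4} and {1,5}.
Stable partition: {3,6} | {0,2,4} | {1,5} — 3 equivalence classes.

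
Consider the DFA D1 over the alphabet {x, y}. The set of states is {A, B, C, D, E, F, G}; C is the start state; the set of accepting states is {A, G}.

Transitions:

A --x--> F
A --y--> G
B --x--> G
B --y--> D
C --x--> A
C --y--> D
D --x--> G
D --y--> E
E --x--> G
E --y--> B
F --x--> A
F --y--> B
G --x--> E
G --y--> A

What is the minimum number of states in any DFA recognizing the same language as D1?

Start with accepting vs non-accepting: {A,G} | {B,C,D,E,F}.
Stable partition: {A,G} | {B,C,D,E,F} — 2 equivalence classes.

2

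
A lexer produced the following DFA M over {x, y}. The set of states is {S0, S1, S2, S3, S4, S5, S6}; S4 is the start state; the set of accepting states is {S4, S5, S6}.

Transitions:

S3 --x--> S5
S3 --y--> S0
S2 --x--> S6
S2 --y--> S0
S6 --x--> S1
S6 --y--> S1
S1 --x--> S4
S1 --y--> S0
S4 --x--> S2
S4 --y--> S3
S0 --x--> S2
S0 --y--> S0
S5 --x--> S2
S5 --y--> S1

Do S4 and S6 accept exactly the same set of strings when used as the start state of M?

Yes

All states are reachable from the start state.
P0 = {S4,S5,S6} | {S0,S1,S2,S3}.
Split {S0,S1,S2,S3} by δ(·,x) → {S1,S2,S3} and {S0}.
The partition is now stable with 3 blocks: {S4,S5,S6} | {S1,S2,S3} | {S0}.
S4 and S6 lie in the same block of the stable partition, so they are equivalent — no string distinguishes them.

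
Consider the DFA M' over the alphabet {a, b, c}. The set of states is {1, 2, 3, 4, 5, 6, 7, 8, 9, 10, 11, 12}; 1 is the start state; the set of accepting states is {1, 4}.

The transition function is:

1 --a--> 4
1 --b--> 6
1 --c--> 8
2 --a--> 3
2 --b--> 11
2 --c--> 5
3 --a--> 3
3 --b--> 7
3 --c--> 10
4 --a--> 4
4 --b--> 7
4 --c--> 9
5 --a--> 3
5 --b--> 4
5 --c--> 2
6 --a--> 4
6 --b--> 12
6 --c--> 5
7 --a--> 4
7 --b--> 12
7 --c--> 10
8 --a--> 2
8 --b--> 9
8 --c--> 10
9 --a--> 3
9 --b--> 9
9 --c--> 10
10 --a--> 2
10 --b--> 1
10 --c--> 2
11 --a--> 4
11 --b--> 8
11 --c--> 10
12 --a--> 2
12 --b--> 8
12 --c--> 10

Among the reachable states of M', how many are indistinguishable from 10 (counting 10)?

2

Initial partition by acceptance: {1,4} | {2,3,5,6,7,8,9,10,11,12}.
Refine {2,3,5,6,7,8,9,10,11,12} on symbol a: members go to different blocks, giving {2,3,5,8,9,10,12} and {6,7,11}.
Split {2,3,5,8,9,10,12} by δ(·,b) → {8,9,12} and {2,3} and {5,10}.
Stable partition: {1,4} | {8,9,12} | {6,7,11} | {2,3} | {5,10} — 5 equivalence classes.
The equivalence class containing 10 is {5,10}, of size 2.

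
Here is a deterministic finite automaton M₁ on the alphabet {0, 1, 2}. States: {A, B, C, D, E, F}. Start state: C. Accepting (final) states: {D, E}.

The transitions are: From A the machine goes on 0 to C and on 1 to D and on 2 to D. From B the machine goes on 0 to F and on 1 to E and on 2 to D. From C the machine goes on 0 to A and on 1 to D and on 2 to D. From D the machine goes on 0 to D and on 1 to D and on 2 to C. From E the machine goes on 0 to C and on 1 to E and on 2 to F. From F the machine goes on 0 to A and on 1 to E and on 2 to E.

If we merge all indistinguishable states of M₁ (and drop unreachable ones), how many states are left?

First remove the unreachable states {B,E,F}; 3 states remain.
P0 = {D} | {A,C}.
No further refinement is possible. Final partition (2 blocks): {D} | {A,C}.

2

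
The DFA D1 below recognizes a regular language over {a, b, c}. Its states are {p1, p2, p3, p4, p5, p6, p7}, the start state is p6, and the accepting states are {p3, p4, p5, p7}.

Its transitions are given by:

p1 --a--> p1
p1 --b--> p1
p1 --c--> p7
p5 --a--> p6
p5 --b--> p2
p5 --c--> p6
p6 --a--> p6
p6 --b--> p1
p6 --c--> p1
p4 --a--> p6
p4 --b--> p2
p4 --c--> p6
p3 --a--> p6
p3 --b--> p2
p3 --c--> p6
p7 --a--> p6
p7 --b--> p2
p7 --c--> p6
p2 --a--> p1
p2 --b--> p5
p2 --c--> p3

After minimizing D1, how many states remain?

Reachable states from the start: {p1,p2,p3,p5,p6,p7}. Unreachable: {p4} — drop them.
Initial partition by acceptance: {p3,p5,p7} | {p1,p2,p6}.
Refine {p1,p2,p6} on symbol b: members go to different blocks, giving {p1,p6} and {p2}.
Refine {p1,p6} on symbol c: members go to different blocks, giving {p1} and {p6}.
No further refinement is possible. Final partition (4 blocks): {p3,p5,p7} | {p1} | {p2} | {p6}.

4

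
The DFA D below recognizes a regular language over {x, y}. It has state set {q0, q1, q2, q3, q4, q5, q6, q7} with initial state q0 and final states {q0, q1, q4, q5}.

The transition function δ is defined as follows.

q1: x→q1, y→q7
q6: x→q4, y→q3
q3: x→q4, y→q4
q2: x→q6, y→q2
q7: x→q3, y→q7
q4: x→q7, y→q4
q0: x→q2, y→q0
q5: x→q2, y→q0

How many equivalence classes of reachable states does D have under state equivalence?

First remove the unreachable states {q1,q5}; 6 states remain.
P0 = {q0,q4} | {q2,q3,q6,q7}.
Split {q2,q3,q6,q7} by δ(·,x) → {q2,q7} and {q3,q6}.
Split {q3,q6} by δ(·,y) → {q3} and {q6}.
Split {q2,q7} by δ(·,x) → {q2} and {q7}.
On input x, block {q0,q4} splits into {q0} and {q4}.
The partition is now stable with 6 blocks: {q0} | {q2} | {q3} | {q6} | {q7} | {q4}.

6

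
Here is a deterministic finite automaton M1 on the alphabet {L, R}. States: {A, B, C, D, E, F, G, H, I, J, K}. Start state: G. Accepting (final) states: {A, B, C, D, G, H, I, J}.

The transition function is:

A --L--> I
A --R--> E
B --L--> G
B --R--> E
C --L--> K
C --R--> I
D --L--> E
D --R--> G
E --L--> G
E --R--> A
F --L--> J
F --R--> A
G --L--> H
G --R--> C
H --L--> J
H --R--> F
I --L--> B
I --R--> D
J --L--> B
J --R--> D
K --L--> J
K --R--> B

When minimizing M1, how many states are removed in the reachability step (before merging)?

Exploring from G, all states are eventually visited, so none are unreachable.

0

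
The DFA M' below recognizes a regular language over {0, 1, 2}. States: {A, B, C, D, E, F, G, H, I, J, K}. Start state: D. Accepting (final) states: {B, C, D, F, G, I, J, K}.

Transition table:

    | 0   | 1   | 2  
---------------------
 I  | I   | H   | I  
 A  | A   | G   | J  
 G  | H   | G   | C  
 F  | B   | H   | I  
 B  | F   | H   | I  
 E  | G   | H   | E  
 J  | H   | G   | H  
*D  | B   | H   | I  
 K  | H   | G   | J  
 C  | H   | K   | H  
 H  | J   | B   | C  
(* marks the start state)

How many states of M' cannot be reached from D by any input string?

No path from D leads to A, E; the other 9 states are all reachable.

2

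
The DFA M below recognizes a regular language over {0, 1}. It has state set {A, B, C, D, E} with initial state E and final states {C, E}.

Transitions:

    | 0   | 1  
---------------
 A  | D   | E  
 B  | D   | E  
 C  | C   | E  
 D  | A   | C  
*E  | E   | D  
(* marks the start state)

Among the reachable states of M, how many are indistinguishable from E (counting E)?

1

States {B} cannot be reached from the start state, so discard them.
Start with accepting vs non-accepting: {C,E} | {A,D}.
Refine {C,E} on symbol 1: members go to different blocks, giving {C} and {E}.
On input 1, block {A,D} splits into {A} and {D}.
No further refinement is possible. Final partition (4 blocks): {C} | {A} | {E} | {D}.
The equivalence class containing E is {E}, of size 1.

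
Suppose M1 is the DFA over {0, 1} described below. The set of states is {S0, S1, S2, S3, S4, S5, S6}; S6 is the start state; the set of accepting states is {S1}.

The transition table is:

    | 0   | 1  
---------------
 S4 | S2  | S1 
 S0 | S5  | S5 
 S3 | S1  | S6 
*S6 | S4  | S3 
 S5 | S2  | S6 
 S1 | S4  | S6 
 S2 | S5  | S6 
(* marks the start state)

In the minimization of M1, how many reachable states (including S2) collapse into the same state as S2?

2

States {S0} cannot be reached from the start state, so discard them.
Start with accepting vs non-accepting: {S1} | {S2,S3,S4,S5,S6}.
Split {S2,S3,S4,S5,S6} by δ(·,0) → {S2,S4,S5,S6} and {S3}.
Refine {S2,S4,S5,S6} on symbol 1: members go to different blocks, giving {S2,S5} and {S4} and {S6}.
The partition is now stable with 5 blocks: {S1} | {S2,S5} | {S3} | {S4} | {S6}.
State S2 belongs to the block {S2,S5}, which has 2 states.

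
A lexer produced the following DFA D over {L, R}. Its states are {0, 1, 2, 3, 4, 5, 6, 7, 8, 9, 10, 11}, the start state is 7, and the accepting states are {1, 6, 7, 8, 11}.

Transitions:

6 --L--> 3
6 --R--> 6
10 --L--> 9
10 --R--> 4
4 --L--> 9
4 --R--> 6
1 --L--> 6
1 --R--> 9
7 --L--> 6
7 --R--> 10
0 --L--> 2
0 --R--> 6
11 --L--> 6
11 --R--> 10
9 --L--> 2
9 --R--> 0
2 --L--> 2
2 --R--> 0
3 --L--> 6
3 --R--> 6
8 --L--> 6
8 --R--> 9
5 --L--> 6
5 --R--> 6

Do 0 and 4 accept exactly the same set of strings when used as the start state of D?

Reachable states from the start: {0,2,3,4,6,7,9,10}. Unreachable: {1,5,8,11} — drop them.
P0 = {6,7} | {0,2,3,4,9,10}.
On input L, block {6,7} splits into {6} and {7}.
Split {0,2,3,4,9,10} by δ(·,L) → {0,2,4,9,10} and {3}.
On input R, block {0,2,4,9,10} splits into {2,9,10} and {0,4}.
Stable partition: {6} | {2,9,10} | {7} | {3} | {0,4} — 5 equivalence classes.
0 and 4 lie in the same block of the stable partition, so they are equivalent — no string distinguishes them.

Yes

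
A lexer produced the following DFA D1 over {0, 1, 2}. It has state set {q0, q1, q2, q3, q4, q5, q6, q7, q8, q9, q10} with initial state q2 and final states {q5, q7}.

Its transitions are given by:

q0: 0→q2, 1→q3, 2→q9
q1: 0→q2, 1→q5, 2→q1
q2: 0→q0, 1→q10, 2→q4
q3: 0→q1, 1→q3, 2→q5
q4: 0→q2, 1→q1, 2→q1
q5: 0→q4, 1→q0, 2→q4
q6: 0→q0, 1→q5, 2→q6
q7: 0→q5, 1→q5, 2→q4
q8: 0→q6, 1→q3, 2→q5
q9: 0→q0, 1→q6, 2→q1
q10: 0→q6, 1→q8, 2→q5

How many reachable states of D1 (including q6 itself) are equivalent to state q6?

Reachable states from the start: {q0,q1,q2,q3,q4,q5,q6,q8,q9,q10}. Unreachable: {q7} — drop them.
P0 = {q5} | {q0,q1,q2,q3,q4,q6,q8,q9,q10}.
Split {q0,q1,q2,q3,q4,q6,q8,q9,q10} by δ(·,1) → {q0,q2,q3,q4,q8,q9,q10} and {q1,q6}.
Refine {q0,q2,q3,q4,q8,q9,q10} on symbol 0: members go to different blocks, giving {q0,q2,q4,q9} and {q3,q8,q10}.
Refine {q0,q2,q4,q9} on symbol 1: members go to different blocks, giving {q0,q2} and {q4,q9}.
Stable partition: {q5} | {q0,q2} | {q1,q6} | {q3,q8,q10} | {q4,q9} — 5 equivalence classes.
The equivalence class containing q6 is {q1,q6}, of size 2.

2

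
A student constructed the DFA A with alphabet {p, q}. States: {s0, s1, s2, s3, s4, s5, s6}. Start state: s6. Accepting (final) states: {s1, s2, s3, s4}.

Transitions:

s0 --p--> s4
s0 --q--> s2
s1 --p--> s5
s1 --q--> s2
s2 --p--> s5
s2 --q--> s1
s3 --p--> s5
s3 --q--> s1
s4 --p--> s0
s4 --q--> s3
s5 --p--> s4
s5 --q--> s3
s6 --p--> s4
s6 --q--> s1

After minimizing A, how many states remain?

2

All states are reachable from the start state.
P0 = {s1,s2,s3,s4} | {s0,s5,s6}.
The partition is now stable with 2 blocks: {s1,s2,s3,s4} | {s0,s5,s6}.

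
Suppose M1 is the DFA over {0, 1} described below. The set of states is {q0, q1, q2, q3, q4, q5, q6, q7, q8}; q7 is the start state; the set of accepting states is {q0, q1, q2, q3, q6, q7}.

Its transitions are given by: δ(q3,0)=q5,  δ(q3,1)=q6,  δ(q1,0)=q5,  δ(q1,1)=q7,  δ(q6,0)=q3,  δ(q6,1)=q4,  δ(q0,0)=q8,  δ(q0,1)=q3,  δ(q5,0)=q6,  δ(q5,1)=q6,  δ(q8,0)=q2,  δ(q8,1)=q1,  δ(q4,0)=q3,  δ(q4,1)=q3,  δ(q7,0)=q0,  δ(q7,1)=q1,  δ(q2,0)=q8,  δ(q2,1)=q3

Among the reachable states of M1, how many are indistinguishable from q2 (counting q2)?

2

Every state is reachable, so we keep all 9.
P0 = {q0,q1,q2,q3,q6,q7} | {q4,q5,q8}.
Refine {q0,q1,q2,q3,q6,q7} on symbol 0: members go to different blocks, giving {q0,q1,q2,q3} and {q6,q7}.
On input 1, block {q0,q1,q2,q3} splits into {q0,q2} and {q1,q3}.
Refine {q4,q5,q8} on symbol 0: members go to different blocks, giving {q4} and {q5} and {q8}.
Refine {q6,q7} on symbol 0: members go to different blocks, giving {q6} and {q7}.
On input 1, block {q1,q3} splits into {q1} and {q3}.
Stable partition: {q0,q2} | {q4} | {q6} | {q1} | {q5} | {q8} | {q7} | {q3} — 8 equivalence classes.
The equivalence class containing q2 is {q0,q2}, of size 2.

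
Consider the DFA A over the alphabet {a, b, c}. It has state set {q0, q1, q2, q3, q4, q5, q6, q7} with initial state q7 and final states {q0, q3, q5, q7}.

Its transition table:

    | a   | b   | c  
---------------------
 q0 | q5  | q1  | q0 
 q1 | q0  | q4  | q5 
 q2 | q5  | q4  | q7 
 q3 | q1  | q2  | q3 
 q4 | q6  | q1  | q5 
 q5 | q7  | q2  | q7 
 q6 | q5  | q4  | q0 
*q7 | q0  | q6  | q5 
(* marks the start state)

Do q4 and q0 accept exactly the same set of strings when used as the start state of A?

Reachable states from the start: {q0,q1,q2,q4,q5,q6,q7}. Unreachable: {q3} — drop them.
Initial partition by acceptance: {q0,q5,q7} | {q1,q2,q4,q6}.
Refine {q1,q2,q4,q6} on symbol a: members go to different blocks, giving {q1,q2,q6} and {q4}.
No further refinement is possible. Final partition (3 blocks): {q0,q5,q7} | {q1,q2,q6} | {q4}.
q4 and q0 end up in different blocks, so they are distinguishable. For instance, the string 'ε' is accepted from only q0.

No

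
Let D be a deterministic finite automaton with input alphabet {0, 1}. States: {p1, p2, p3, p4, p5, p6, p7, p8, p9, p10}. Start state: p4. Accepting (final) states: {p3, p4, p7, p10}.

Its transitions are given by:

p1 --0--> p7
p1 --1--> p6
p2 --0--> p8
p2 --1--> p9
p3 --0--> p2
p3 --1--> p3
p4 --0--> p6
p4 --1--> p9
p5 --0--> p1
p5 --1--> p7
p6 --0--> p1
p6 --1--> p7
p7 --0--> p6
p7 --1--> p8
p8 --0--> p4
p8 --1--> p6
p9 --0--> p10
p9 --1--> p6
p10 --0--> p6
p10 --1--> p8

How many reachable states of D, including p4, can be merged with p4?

First remove the unreachable states {p2,p3,p5}; 7 states remain.
Initial partition by acceptance: {p4,p7,p10} | {p1,p6,p8,p9}.
Refine {p1,p6,p8,p9} on symbol 0: members go to different blocks, giving {p1,p8,p9} and {p6}.
The partition is now stable with 3 blocks: {p4,p7,p10} | {p1,p8,p9} | {p6}.
State p4 belongs to the block {p4,p7,p10}, which has 3 states.

3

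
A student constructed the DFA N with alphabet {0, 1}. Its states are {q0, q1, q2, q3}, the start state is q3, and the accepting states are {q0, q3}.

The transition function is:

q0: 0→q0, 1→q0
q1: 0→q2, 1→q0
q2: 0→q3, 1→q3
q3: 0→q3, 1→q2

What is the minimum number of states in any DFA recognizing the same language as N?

Reachable states from the start: {q2,q3}. Unreachable: {q0,q1} — drop them.
P0 = {q3} | {q2}.
Stable partition: {q3} | {q2} — 2 equivalence classes.

2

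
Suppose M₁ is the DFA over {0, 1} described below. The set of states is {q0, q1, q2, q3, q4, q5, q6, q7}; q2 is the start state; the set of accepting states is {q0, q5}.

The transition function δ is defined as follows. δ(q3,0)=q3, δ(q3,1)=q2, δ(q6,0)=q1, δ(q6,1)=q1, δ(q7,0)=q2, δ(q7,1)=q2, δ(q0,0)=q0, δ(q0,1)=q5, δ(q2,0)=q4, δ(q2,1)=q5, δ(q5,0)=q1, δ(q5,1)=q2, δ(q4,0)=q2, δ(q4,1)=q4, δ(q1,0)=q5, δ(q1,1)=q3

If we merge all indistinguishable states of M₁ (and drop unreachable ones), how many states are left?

5

States {q0,q6,q7} cannot be reached from the start state, so discard them.
P0 = {q5} | {q1,q2,q3,q4}.
Refine {q1,q2,q3,q4} on symbol 0: members go to different blocks, giving {q2,q3,q4} and {q1}.
Split {q2,q3,q4} by δ(·,1) → {q3,q4} and {q2}.
Split {q3,q4} by δ(·,0) → {q3} and {q4}.
Stable partition: {q5} | {q3} | {q1} | {q2} | {q4} — 5 equivalence classes.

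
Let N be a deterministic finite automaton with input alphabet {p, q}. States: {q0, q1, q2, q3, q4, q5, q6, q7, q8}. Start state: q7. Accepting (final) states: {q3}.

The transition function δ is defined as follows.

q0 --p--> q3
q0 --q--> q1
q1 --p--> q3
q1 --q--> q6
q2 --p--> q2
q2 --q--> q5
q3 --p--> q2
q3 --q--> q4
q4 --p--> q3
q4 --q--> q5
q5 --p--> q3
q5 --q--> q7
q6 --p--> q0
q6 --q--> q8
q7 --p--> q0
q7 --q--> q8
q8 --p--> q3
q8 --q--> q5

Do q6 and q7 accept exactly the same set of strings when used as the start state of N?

Yes

Every state is reachable, so we keep all 9.
P0 = {q3} | {q0,q1,q2,q4,q5,q6,q7,q8}.
Refine {q0,q1,q2,q4,q5,q6,q7,q8} on symbol p: members go to different blocks, giving {q0,q1,q4,q5,q8} and {q2,q6,q7}.
Split {q0,q1,q4,q5,q8} by δ(·,q) → {q0,q4,q8} and {q1,q5}.
On input p, block {q2,q6,q7} splits into {q6,q7} and {q2}.
Stable partition: {q3} | {q0,q4,q8} | {q6,q7} | {q1,q5} | {q2} — 5 equivalence classes.
q6 and q7 lie in the same block of the stable partition, so they are equivalent — no string distinguishes them.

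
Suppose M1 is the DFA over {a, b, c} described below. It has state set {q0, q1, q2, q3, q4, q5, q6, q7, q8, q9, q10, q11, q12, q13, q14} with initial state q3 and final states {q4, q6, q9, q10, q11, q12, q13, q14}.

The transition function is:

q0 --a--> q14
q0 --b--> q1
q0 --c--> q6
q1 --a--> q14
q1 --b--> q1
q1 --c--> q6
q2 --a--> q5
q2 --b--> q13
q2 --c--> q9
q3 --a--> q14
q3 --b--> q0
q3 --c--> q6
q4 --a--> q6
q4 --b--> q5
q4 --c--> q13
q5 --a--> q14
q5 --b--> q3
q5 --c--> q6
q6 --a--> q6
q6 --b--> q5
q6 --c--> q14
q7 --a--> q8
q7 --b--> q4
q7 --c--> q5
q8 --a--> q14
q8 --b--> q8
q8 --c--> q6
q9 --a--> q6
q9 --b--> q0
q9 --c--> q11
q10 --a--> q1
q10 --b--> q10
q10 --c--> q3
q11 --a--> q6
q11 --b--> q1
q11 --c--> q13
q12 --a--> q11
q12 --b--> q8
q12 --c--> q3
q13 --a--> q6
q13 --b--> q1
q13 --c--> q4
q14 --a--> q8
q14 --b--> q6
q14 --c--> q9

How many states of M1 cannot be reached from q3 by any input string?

BFS from q3 reaches {q0, q1, q3, q4, q5, q6, q8, q9, q11, q13, q14}; the 4 state(s) q2, q7, q10, q12 are never visited.

4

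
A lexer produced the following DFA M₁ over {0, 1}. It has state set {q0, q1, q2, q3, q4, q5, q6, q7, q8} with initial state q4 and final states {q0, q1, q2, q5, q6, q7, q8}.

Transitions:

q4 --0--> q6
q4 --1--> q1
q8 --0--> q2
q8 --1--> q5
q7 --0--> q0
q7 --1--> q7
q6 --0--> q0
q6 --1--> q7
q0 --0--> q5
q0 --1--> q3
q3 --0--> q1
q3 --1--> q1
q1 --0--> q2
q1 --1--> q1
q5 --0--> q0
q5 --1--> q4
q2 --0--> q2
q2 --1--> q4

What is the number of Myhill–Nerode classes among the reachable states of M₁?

3

First remove the unreachable states {q8}; 8 states remain.
Start with accepting vs non-accepting: {q0,q1,q2,q5,q6,q7} | {q3,q4}.
Split {q0,q1,q2,q5,q6,q7} by δ(·,1) → {q0,q2,q5} and {q1,q6,q7}.
Stable partition: {q0,q2,q5} | {q3,q4} | {q1,q6,q7} — 3 equivalence classes.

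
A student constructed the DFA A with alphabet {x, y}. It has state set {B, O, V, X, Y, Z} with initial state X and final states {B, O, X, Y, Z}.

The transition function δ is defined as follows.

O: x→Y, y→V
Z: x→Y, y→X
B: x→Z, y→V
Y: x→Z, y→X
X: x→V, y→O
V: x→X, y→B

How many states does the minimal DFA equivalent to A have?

Every state is reachable, so we keep all 6.
P0 = {B,O,X,Y,Z} | {V}.
Refine {B,O,X,Y,Z} on symbol x: members go to different blocks, giving {B,O,Y,Z} and {X}.
On input y, block {B,O,Y,Z} splits into {Y,Z} and {B,O}.
Stable partition: {Y,Z} | {V} | {X} | {B,O} — 4 equivalence classes.

4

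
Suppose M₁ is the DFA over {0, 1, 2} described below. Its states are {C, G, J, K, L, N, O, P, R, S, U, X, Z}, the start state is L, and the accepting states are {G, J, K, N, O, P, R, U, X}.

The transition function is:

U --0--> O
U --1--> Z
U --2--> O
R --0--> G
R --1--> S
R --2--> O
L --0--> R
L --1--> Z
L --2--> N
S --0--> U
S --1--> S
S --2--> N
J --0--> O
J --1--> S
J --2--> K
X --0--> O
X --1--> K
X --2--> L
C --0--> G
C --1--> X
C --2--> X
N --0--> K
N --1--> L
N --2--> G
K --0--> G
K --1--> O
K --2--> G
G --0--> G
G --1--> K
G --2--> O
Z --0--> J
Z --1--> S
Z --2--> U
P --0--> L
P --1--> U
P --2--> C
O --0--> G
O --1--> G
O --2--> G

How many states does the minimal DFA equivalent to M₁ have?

3

States {C,P,X} cannot be reached from the start state, so discard them.
Start with accepting vs non-accepting: {G,J,K,N,O,R,U} | {L,S,Z}.
Refine {G,J,K,N,O,R,U} on symbol 1: members go to different blocks, giving {J,N,R,U} and {G,K,O}.
No further refinement is possible. Final partition (3 blocks): {J,N,R,U} | {L,S,Z} | {G,K,O}.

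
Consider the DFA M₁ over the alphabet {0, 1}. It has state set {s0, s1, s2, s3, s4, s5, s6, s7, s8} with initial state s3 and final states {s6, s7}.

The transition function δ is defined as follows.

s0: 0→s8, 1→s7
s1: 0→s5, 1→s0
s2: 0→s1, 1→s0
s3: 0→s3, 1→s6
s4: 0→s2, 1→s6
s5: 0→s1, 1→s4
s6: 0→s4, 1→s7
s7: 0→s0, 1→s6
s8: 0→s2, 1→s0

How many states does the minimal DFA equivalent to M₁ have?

4

All states are reachable from the start state.
Start with accepting vs non-accepting: {s6,s7} | {s0,s1,s2,s3,s4,s5,s8}.
On input 1, block {s0,s1,s2,s3,s4,s5,s8} splits into {s1,s2,s5,s8} and {s0,s3,s4}.
Refine {s0,s3,s4} on symbol 0: members go to different blocks, giving {s0,s4} and {s3}.
Stable partition: {s6,s7} | {s1,s2,s5,s8} | {s0,s4} | {s3} — 4 equivalence classes.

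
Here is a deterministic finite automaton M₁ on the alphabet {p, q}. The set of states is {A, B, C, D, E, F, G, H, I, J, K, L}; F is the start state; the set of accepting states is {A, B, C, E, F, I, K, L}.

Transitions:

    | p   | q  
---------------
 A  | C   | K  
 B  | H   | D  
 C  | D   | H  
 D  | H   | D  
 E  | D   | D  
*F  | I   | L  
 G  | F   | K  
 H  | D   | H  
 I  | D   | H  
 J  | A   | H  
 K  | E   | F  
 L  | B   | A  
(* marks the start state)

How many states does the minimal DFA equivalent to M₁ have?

3

Reachable states from the start: {A,B,C,D,E,F,H,I,K,L}. Unreachable: {G,J} — drop them.
Initial partition by acceptance: {A,B,C,E,F,I,K,L} | {D,H}.
On input p, block {A,B,C,E,F,I,K,L} splits into {A,F,K,L} and {B,C,E,I}.
The partition is now stable with 3 blocks: {A,F,K,L} | {D,H} | {B,C,E,I}.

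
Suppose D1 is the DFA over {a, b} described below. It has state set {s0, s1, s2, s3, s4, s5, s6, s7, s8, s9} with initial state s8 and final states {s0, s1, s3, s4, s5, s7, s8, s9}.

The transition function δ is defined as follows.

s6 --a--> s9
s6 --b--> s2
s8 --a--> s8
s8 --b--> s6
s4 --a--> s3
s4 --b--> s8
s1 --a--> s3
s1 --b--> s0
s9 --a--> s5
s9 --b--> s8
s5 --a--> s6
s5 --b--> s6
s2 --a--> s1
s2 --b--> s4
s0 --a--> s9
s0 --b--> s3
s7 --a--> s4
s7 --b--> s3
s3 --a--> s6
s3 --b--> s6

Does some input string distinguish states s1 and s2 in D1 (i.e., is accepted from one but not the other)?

States {s7} cannot be reached from the start state, so discard them.
Start with accepting vs non-accepting: {s0,s1,s3,s4,s5,s8,s9} | {s2,s6}.
On input a, block {s0,s1,s3,s4,s5,s8,s9} splits into {s0,s1,s4,s8,s9} and {s3,s5}.
On input a, block {s0,s1,s4,s8,s9} splits into {s1,s4,s9} and {s0,s8}.
On input b, block {s2,s6} splits into {s2} and {s6}.
On input a, block {s0,s8} splits into {s0} and {s8}.
On input b, block {s1,s4,s9} splits into {s4,s9} and {s1}.
The partition is now stable with 7 blocks: {s4,s9} | {s2} | {s3,s5} | {s0} | {s6} | {s8} | {s1}.
s1 and s2 end up in different blocks, so they are distinguishable. For instance, the string 'ε' is accepted from only s1.

Yes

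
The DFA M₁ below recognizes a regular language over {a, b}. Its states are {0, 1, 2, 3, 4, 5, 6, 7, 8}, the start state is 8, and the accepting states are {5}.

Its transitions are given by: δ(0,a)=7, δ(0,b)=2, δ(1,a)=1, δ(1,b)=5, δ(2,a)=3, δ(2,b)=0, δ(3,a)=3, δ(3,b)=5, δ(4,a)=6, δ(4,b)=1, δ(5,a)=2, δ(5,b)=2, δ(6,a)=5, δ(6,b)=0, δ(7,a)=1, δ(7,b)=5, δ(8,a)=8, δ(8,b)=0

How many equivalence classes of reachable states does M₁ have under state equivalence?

4

States {4,6} cannot be reached from the start state, so discard them.
Initial partition by acceptance: {5} | {0,1,2,3,7,8}.
Split {0,1,2,3,7,8} by δ(·,b) → {0,2,8} and {1,3,7}.
Refine {0,2,8} on symbol a: members go to different blocks, giving {0,2} and {8}.
Stable partition: {5} | {0,2} | {1,3,7} | {8} — 4 equivalence classes.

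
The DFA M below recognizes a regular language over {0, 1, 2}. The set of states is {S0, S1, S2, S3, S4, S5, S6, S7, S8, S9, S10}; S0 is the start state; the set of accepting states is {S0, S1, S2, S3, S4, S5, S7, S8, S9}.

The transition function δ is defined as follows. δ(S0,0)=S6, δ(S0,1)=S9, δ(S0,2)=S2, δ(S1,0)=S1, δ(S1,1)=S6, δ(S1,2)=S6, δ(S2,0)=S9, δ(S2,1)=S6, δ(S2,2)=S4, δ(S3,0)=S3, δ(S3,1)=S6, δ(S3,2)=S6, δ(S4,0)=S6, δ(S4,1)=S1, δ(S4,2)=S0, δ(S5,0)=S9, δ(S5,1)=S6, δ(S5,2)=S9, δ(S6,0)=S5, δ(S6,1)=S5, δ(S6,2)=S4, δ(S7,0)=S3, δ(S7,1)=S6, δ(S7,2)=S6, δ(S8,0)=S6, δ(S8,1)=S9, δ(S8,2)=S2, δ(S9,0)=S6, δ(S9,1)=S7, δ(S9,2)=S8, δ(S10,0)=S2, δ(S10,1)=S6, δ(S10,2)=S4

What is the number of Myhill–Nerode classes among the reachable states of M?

5

First remove the unreachable states {S10}; 10 states remain.
Start with accepting vs non-accepting: {S0,S1,S2,S3,S4,S5,S7,S8,S9} | {S6}.
Refine {S0,S1,S2,S3,S4,S5,S7,S8,S9} on symbol 0: members go to different blocks, giving {S1,S2,S3,S5,S7} and {S0,S4,S8,S9}.
Refine {S1,S2,S3,S5,S7} on symbol 0: members go to different blocks, giving {S1,S3,S7} and {S2,S5}.
Refine {S0,S4,S8,S9} on symbol 1: members go to different blocks, giving {S0,S8} and {S4,S9}.
Stable partition: {S1,S3,S7} | {S6} | {S0,S8} | {S2,S5} | {S4,S9} — 5 equivalence classes.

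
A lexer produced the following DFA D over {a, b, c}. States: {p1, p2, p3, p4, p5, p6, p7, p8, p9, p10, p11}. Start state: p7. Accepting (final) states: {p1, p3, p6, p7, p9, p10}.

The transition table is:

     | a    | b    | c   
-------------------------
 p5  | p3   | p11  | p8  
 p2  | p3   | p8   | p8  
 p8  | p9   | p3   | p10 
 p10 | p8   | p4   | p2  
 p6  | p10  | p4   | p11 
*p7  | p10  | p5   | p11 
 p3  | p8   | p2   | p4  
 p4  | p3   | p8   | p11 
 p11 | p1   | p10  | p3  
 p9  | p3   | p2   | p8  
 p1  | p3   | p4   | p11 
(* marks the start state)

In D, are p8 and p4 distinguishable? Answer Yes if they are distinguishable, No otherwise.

Yes

First remove the unreachable states {p6}; 10 states remain.
Start with accepting vs non-accepting: {p1,p3,p7,p9,p10} | {p2,p4,p5,p8,p11}.
Split {p1,p3,p7,p9,p10} by δ(·,a) → {p1,p7,p9} and {p3,p10}.
Split {p2,p4,p5,p8,p11} by δ(·,a) → {p2,p4,p5} and {p8,p11}.
No further refinement is possible. Final partition (4 blocks): {p1,p7,p9} | {p2,p4,p5} | {p3,p10} | {p8,p11}.
p8 and p4 end up in different blocks, so they are distinguishable. For instance, the string 'b' is accepted from only p8.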